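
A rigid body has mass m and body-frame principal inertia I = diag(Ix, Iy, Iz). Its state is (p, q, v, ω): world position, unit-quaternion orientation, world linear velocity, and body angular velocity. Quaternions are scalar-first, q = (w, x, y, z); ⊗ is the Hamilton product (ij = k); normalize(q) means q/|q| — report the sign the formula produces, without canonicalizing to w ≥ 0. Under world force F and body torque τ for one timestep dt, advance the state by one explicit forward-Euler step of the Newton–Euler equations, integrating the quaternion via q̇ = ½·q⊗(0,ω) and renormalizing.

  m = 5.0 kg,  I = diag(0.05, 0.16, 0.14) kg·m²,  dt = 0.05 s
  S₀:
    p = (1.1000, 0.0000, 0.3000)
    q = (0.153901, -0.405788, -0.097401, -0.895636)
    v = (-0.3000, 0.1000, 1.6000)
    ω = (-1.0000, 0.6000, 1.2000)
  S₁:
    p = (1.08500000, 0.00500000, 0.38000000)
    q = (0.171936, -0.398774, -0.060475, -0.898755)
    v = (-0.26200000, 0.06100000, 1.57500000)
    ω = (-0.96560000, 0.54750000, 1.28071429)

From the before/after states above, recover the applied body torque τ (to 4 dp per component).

rate change Δω = (0.03440000, -0.05250000, 0.08071429)
I·α + gyro = (0.0200, -0.0600, 0.1600)

τ = (0.0200, -0.0600, 0.1600)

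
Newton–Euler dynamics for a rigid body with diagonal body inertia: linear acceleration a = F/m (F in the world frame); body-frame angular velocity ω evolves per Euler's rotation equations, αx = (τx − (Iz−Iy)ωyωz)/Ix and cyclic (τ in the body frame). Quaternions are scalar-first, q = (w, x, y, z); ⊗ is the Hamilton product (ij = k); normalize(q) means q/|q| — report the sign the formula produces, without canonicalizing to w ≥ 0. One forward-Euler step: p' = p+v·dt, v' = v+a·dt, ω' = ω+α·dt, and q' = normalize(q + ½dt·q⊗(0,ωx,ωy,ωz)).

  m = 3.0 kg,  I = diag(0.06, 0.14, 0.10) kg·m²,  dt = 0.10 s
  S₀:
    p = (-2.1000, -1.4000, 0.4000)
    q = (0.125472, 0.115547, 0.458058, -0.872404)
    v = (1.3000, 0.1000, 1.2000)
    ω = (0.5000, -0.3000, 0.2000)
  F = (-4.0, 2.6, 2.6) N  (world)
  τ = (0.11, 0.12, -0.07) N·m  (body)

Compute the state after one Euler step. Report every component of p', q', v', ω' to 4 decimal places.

new position p' = (-1.9700, -1.3900, 0.5200)
v + (F/m)dt = (1.1667, 0.1867, 1.2867)
α = I⁻¹(τ − ω×Iω) = (1.7933, 0.8857, -0.5800)
ω' = ω + α·dt = (0.6793, -0.2114, 0.1420)
q⊗(0,ω) = (0.2541247, -0.1073736, -0.4969530, -0.2385987)
q' = normalize(q + ½dt·q⊗(0,ω)) = (0.1381, 0.1101, 0.4330, -0.8839)

p' = (-1.9700, -1.3900, 0.5200)
q' = (0.1381, 0.1101, 0.4330, -0.8839)
v' = (1.1667, 0.1867, 1.2867)
ω' = (0.6793, -0.2114, 0.1420)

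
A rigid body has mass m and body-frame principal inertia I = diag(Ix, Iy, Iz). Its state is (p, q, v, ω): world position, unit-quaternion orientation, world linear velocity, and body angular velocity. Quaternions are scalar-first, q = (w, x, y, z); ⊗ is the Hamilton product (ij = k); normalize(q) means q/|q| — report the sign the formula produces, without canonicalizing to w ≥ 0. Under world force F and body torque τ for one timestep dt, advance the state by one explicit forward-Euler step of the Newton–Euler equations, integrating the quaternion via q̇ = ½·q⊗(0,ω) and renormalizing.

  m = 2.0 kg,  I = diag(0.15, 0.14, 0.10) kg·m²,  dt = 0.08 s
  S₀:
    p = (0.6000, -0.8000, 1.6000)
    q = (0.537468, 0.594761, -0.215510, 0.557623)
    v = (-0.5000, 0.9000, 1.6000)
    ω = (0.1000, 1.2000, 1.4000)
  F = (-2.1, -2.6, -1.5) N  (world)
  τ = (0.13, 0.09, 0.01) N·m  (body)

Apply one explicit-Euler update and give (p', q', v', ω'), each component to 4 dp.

p' = (0.5600, -0.7280, 1.7280)
q' = (0.5128, 0.5566, -0.2202, 0.6155)
v' = (-0.5840, 0.7960, 1.5400)
ω' = (0.2052, 1.2474, 1.4090)

(τ − ω×Iω)/I = (1.3147, 0.5929, 0.1120)
ω + α·dt = (0.2052, 1.2474, 1.4090)
Hamilton product q⊗(0,ω) = (-0.5815363, -0.9171148, -0.1319415, 1.4877194)
q' = normalize(q + ½dt·q⊗(0,ω)) = (0.5128, 0.5566, -0.2202, 0.6155)
a = F/m = (-1.0500, -1.3000, -0.7500)
p' = p + v·dt = (0.5600, -0.7280, 1.7280)
new velocity v' = (-0.5840, 0.7960, 1.5400)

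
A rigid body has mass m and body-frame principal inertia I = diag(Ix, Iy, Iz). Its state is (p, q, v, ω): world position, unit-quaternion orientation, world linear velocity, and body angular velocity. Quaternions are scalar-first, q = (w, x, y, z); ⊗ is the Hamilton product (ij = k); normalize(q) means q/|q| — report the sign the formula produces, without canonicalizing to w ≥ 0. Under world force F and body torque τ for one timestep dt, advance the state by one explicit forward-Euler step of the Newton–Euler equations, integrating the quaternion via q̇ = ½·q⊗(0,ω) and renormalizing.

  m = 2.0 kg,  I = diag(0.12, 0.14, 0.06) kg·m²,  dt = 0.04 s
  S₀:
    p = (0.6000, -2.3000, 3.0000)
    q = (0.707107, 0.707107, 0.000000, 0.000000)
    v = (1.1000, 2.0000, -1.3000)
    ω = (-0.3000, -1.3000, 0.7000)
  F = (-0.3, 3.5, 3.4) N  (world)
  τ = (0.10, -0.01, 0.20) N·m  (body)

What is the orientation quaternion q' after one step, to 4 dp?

q⊗(0,ω) = (0.2121321, -0.2121321, -1.4142140, -0.4242642)
q' = normalize(q + ½dt·q⊗(0,ω)) = (0.7110, 0.7025, -0.0283, -0.0085)

q' = (0.7110, 0.7025, -0.0283, -0.0085)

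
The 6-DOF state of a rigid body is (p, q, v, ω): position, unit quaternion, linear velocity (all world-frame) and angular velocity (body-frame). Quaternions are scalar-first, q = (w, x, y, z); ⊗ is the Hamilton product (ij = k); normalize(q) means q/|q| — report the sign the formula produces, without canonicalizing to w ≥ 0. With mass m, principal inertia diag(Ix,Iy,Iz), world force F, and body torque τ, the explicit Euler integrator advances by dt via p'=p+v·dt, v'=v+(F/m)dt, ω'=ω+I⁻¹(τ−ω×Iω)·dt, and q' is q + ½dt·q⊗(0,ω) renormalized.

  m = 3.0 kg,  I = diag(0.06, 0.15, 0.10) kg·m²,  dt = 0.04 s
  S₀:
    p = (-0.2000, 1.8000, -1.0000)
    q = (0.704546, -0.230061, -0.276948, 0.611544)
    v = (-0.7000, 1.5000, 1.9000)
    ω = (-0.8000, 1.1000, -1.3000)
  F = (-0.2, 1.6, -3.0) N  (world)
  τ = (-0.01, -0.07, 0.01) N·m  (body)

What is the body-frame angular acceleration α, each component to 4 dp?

α = (-1.3583, -0.1893, 0.8920)

ω×(Iω) gyroscopic = (0.0715, -0.0416, -0.0792)
α = I⁻¹(τ − ω×Iω) = (-1.3583, -0.1893, 0.8920)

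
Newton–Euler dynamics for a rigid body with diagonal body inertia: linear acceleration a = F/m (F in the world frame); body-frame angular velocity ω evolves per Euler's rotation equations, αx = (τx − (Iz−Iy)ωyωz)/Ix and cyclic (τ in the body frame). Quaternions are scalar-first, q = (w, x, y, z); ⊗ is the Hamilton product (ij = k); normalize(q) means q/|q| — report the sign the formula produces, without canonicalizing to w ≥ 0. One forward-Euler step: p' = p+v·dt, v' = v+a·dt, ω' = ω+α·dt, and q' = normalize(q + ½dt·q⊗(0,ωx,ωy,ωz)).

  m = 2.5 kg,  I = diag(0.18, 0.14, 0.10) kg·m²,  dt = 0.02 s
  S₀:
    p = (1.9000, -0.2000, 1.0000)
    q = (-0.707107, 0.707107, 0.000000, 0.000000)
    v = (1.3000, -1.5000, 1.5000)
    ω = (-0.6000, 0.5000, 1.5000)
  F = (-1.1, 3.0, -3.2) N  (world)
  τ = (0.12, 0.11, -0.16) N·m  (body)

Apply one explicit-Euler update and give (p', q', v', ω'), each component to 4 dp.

new position p' = (1.9260, -0.2300, 1.0300)
v + (F/m)dt = (1.2912, -1.4760, 1.4744)
precession coupling ω×(Iω) = (-0.0300, -0.0720, 0.0120)
α = I⁻¹(τ − ω×Iω) = (0.8333, 1.3000, -1.7200)
new body rate ω' = (-0.5833, 0.5260, 1.4656)
Hamilton product q⊗(0,ω) = (0.4242642, 0.4242642, -1.4142140, -0.7071070)
q' = normalize(q + ½dt·q⊗(0,ω)) = (-0.7028, 0.7112, -0.0141, -0.0071)

p' = (1.9260, -0.2300, 1.0300)
q' = (-0.7028, 0.7112, -0.0141, -0.0071)
v' = (1.2912, -1.4760, 1.4744)
ω' = (-0.5833, 0.5260, 1.4656)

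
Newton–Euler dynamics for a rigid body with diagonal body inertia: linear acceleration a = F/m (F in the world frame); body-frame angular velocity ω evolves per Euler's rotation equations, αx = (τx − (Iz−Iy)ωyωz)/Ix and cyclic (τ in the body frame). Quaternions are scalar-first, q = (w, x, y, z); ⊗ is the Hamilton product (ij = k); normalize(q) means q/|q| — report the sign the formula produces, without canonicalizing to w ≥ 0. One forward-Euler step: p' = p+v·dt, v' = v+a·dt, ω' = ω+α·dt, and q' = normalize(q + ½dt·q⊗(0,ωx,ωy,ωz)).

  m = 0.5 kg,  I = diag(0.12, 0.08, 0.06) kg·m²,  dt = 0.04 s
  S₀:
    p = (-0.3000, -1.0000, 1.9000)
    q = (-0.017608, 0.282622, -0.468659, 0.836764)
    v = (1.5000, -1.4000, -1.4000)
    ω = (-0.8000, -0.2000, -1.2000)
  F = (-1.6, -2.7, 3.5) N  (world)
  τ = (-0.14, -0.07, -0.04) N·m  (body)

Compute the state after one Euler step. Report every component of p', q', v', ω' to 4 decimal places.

p' = (-0.2400, -1.0560, 1.8440)
q' = (0.0051, 0.2974, -0.4750, 0.8282)
v' = (1.3720, -1.6160, -1.1200)
ω' = (-0.8451, -0.2638, -1.2224)

a = F/m = (-3.2000, -5.4000, 7.0000)
p' = p + v·dt = (-0.2400, -1.0560, 1.8440)
v + (F/m)dt = (1.3720, -1.6160, -1.1200)
gyro term ω×Iω = (-0.0048, 0.0576, -0.0064)
(τ − ω×Iω)/I = (-1.1267, -1.5950, -0.5600)
ω + α·dt = (-0.8451, -0.2638, -1.2224)
Hamilton product q⊗(0,ω) = (1.1364826, 0.7438300, -0.3267432, -0.4103220)
updated quaternion q' = (0.0051, 0.2974, -0.4750, 0.8282)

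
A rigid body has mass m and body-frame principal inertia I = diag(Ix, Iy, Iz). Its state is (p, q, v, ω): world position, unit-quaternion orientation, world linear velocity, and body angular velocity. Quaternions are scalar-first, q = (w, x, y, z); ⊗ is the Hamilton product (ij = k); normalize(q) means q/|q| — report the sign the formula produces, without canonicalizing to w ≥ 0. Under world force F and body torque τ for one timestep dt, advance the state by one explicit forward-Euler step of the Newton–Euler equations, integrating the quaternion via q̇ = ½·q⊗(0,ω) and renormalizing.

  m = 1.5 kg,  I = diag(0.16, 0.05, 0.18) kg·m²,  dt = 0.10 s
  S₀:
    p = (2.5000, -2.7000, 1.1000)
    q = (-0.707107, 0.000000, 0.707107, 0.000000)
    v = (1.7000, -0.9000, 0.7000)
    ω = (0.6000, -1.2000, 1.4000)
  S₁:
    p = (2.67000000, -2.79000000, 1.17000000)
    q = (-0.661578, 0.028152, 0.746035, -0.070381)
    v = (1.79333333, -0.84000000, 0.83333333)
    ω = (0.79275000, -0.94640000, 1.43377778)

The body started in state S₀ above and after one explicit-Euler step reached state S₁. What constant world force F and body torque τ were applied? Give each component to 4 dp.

F = (1.4000, 0.9000, 2.0000)
τ = (0.0900, 0.1100, 0.1400)

rate change Δω = (0.19275000, 0.25360000, 0.03377778)
gyro term ω₀×Iω₀ = (-0.2184, -0.0168, 0.0792)
τ = I·(Δω/dt) + ω₀×(Iω₀) = (0.0900, 0.1100, 0.1400)
velocity change Δv = (0.09333333, 0.06000000, 0.13333333)
applied force F = (1.4000, 0.9000, 2.0000)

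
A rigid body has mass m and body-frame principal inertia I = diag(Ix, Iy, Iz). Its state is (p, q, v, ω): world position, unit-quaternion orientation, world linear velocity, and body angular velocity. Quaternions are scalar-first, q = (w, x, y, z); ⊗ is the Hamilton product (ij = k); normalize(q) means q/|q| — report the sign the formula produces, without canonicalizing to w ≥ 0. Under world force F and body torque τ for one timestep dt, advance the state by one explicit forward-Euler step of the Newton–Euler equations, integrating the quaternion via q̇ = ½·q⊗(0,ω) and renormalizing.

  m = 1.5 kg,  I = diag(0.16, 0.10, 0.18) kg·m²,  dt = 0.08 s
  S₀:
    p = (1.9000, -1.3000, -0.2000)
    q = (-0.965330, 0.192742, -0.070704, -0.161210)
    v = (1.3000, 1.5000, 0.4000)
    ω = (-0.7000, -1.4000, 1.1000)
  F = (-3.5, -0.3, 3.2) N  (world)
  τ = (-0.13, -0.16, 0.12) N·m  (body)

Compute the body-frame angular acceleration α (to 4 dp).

gyro term ω×Iω = (-0.1232, 0.0154, -0.0588)
angular accel α = (-0.0425, -1.7540, 0.9933)

α = (-0.0425, -1.7540, 0.9933)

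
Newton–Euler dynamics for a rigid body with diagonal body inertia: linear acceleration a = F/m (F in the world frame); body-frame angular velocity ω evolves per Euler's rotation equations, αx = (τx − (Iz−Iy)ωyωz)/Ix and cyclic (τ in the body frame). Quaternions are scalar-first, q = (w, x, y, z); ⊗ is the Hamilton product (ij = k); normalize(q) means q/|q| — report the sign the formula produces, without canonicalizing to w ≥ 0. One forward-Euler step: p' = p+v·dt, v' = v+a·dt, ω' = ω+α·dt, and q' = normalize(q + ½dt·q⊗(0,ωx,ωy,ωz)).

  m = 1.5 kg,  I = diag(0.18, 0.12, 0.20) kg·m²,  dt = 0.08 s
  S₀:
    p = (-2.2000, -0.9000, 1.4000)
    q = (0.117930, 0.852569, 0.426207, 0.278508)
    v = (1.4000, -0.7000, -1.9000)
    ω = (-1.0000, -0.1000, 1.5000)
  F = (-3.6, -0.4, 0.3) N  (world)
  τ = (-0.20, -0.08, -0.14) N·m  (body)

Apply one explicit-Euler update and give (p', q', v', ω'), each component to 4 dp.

p' = (-2.0880, -0.9560, 1.2480)
q' = (0.1367, 0.8723, 0.3625, 0.2984)
v' = (1.2080, -0.7213, -1.8840)
ω' = (-1.0836, -0.1733, 1.4464)

ω×(Iω) gyroscopic = (-0.0120, 0.0300, -0.0060)
(τ − ω×Iω)/I = (-1.0444, -0.9167, -0.6700)
ω' = ω + α·dt = (-1.0836, -0.1733, 1.4464)
q⊗(0,ω) = (0.4774277, 0.5492313, -1.5691545, 0.5178451)
q + ½dt·q⊗(0,ω), renormalized = (0.1367, 0.8723, 0.3625, 0.2984)
linear accel F/m = (-2.4000, -0.2667, 0.2000)
p' = p + v·dt = (-2.0880, -0.9560, 1.2480)
v + (F/m)dt = (1.2080, -0.7213, -1.8840)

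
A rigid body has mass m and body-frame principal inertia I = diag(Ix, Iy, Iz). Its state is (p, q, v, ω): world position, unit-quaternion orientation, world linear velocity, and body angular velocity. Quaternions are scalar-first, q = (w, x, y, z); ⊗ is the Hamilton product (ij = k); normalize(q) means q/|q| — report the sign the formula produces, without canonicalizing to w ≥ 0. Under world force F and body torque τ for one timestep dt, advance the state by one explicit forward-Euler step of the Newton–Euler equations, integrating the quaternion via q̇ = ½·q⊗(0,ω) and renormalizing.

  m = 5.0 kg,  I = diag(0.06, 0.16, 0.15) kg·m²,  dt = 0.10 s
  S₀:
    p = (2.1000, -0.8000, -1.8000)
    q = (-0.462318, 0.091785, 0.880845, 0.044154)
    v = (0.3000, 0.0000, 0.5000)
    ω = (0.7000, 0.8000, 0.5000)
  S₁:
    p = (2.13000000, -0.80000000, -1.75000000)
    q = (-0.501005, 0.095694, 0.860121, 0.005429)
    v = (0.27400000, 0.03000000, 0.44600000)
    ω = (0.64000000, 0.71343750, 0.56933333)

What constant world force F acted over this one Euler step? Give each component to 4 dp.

F = (-1.3000, 1.5000, -2.7000)

velocity change Δv = (-0.02600000, 0.03000000, -0.05400000)
applied force F = (-1.3000, 1.5000, -2.7000)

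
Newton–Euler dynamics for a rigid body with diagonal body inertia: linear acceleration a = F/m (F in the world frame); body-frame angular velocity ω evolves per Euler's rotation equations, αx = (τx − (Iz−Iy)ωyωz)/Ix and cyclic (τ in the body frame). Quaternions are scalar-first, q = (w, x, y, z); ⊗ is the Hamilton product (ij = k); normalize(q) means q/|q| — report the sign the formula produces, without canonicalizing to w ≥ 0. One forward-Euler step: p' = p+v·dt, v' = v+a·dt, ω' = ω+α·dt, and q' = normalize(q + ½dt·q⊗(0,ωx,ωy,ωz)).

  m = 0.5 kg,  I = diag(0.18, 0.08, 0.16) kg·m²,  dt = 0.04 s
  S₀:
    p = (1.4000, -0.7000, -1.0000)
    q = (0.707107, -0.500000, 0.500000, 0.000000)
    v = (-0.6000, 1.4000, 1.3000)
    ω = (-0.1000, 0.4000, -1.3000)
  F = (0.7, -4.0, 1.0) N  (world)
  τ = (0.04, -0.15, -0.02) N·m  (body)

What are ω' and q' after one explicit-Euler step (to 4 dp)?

gyro term ω×Iω = (-0.0416, 0.0026, 0.0040)
α = I⁻¹(τ − ω×Iω) = (0.4533, -1.9075, -0.1500)
ω + α·dt = (-0.0819, 0.3237, -1.3060)
2q̇ = q⊗(0,ω) = (-0.2500000, -0.7207107, -0.3671572, -1.0692391)
q + ½dt·q⊗(0,ω), renormalized = (0.7018, -0.5142, 0.4925, -0.0214)

ω' = (-0.0819, 0.3237, -1.3060)
q' = (0.7018, -0.5142, 0.4925, -0.0214)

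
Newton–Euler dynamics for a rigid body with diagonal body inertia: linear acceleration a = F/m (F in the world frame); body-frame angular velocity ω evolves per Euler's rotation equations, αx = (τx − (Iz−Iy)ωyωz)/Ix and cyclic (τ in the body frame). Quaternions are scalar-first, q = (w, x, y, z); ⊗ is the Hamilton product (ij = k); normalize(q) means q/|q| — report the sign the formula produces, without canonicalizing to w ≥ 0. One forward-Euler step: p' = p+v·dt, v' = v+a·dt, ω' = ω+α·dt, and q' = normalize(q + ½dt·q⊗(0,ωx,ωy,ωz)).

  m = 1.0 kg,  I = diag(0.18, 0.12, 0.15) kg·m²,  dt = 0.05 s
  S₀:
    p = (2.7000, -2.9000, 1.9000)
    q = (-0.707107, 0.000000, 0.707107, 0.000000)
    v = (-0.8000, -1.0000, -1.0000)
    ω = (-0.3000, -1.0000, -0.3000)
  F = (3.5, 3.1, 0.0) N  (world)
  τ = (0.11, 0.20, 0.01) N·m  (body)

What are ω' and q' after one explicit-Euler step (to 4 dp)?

gyro term ω×Iω = (0.0090, 0.0027, -0.0180)
angular accel α = (0.5611, 1.6442, 0.1867)
new body rate ω' = (-0.2719, -0.9178, -0.2907)
q⊗(0,ω) = (0.7071070, 0.0000000, 0.7071070, 0.4242642)
q + ½dt·q⊗(0,ω), renormalized = (-0.6892, 0.0000, 0.7245, 0.0106)

ω' = (-0.2719, -0.9178, -0.2907)
q' = (-0.6892, 0.0000, 0.7245, 0.0106)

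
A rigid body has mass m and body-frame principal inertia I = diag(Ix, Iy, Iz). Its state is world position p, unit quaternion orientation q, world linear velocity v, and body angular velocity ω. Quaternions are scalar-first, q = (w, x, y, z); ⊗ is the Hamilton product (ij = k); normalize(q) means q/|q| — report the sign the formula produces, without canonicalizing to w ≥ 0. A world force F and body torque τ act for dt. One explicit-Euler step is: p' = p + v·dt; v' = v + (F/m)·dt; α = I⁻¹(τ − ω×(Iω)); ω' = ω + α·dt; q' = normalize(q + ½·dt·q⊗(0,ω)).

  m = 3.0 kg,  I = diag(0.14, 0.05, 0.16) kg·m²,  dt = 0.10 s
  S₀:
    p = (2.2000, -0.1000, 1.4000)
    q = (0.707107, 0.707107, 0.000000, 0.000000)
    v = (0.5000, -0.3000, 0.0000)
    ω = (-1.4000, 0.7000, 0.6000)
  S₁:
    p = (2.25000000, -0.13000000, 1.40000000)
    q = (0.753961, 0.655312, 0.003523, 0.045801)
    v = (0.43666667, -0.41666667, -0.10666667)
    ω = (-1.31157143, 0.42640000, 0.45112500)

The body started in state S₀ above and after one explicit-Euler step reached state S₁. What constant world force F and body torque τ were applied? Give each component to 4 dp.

F = (-1.9000, -3.5000, -3.2000)
τ = (0.1700, -0.1200, -0.1500)

velocity change Δv = (-0.06333333, -0.11666667, -0.10666667)
m·(v₁−v₀)/dt = (-1.9000, -3.5000, -3.2000)
ω₁ − ω₀ = (0.08842857, -0.27360000, -0.14887500)
precession coupling = (0.0462, 0.0168, 0.0882)
applied torque τ = (0.1700, -0.1200, -0.1500)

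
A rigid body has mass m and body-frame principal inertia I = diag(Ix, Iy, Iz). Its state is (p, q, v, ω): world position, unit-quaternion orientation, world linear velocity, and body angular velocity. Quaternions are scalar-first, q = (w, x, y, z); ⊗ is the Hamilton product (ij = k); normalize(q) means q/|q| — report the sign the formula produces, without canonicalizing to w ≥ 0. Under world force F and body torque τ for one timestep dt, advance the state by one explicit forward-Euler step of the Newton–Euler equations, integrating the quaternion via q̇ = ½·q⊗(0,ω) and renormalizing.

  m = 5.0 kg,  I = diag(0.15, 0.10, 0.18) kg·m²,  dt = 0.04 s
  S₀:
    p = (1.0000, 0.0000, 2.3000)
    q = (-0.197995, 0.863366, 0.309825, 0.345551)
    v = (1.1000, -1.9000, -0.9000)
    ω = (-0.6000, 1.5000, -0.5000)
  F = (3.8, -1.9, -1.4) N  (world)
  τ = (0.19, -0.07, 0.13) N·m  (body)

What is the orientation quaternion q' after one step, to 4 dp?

q' = (-0.1934, 0.8518, 0.3082, 0.3769)

2q̇ = q⊗(0,ω) = (0.2260576, -0.5544420, -0.0726401, 1.5799415)
updated quaternion q' = (-0.1934, 0.8518, 0.3082, 0.3769)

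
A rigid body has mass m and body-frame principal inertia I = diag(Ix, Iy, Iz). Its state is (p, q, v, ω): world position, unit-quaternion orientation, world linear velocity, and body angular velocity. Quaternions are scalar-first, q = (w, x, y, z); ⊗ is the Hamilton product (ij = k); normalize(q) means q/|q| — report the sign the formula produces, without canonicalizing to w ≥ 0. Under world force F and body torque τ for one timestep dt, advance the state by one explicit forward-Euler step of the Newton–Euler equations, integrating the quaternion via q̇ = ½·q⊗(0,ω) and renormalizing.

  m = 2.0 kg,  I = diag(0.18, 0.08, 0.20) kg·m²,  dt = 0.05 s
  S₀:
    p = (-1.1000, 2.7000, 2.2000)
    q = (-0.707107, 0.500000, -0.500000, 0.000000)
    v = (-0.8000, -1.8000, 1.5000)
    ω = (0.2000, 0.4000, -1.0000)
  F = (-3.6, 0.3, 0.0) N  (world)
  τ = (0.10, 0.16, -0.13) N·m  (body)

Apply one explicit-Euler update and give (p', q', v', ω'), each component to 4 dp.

p' = (-1.1400, 2.6100, 2.2750)
q' = (-0.7043, 0.5088, -0.4944, 0.0252)
v' = (-0.8900, -1.7925, 1.5000)
ω' = (0.2411, 0.4975, -1.0305)

(τ − ω×Iω)/I = (0.8222, 1.9500, -0.6100)
ω' = ω + α·dt = (0.2411, 0.4975, -1.0305)
q⊗(0,ω) = (0.1000000, 0.3585786, 0.2171572, 1.0071070)
updated quaternion q' = (-0.7043, 0.5088, -0.4944, 0.0252)
linear accel F/m = (-1.8000, 0.1500, 0.0000)
new position p' = (-1.1400, 2.6100, 2.2750)
v + (F/m)dt = (-0.8900, -1.7925, 1.5000)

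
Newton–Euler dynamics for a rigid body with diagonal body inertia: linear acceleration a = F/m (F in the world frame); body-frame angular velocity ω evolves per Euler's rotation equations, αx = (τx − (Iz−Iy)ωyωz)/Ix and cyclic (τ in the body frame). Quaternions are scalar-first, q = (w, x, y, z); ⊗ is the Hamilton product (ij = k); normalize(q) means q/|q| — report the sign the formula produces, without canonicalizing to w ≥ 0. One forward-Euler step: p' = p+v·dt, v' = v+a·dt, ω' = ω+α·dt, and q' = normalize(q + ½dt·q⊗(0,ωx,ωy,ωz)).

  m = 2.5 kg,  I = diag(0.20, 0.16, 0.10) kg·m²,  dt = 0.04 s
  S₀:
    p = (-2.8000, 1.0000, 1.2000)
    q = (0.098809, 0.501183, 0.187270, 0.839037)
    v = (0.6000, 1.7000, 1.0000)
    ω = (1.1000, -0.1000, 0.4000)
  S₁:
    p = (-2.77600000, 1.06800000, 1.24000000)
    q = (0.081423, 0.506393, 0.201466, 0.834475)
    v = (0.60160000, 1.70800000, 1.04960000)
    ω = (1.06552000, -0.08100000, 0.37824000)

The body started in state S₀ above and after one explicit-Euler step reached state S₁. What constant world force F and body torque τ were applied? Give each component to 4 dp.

F = (0.1000, 0.5000, 3.1000)
τ = (-0.1700, 0.1200, -0.0500)

Δω = ω₁−ω₀ = (-0.03448000, 0.01900000, -0.02176000)
ω₀×(Iω₀) = (0.0024, 0.0440, 0.0044)
applied torque τ = (-0.1700, 0.1200, -0.0500)
v₁ − v₀ = (0.00160000, 0.00800000, 0.04960000)
m·(v₁−v₀)/dt = (0.1000, 0.5000, 3.1000)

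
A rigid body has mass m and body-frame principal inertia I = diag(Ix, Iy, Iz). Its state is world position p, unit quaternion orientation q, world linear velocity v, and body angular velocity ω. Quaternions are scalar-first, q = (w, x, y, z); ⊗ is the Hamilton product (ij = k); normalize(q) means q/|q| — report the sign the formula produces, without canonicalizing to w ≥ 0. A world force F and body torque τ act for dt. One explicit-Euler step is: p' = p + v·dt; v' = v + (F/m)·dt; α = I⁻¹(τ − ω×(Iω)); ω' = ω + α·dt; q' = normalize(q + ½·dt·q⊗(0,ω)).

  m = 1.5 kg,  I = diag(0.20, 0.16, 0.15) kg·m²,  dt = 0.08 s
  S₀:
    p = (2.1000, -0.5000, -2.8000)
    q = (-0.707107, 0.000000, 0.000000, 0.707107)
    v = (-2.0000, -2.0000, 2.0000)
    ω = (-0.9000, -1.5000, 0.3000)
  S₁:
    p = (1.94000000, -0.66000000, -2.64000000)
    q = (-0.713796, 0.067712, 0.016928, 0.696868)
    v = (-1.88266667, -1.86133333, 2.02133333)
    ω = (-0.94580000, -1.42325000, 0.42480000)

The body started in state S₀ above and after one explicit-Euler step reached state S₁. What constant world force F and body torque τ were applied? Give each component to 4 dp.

velocity change Δv = (0.11733333, 0.13866667, 0.02133333)
F = m·Δv/dt = (2.2000, 2.6000, 0.4000)
ω₁ − ω₀ = (-0.04580000, 0.07675000, 0.12480000)
I·α + gyro = (-0.1100, 0.1400, 0.1800)

F = (2.2000, 2.6000, 0.4000)
τ = (-0.1100, 0.1400, 0.1800)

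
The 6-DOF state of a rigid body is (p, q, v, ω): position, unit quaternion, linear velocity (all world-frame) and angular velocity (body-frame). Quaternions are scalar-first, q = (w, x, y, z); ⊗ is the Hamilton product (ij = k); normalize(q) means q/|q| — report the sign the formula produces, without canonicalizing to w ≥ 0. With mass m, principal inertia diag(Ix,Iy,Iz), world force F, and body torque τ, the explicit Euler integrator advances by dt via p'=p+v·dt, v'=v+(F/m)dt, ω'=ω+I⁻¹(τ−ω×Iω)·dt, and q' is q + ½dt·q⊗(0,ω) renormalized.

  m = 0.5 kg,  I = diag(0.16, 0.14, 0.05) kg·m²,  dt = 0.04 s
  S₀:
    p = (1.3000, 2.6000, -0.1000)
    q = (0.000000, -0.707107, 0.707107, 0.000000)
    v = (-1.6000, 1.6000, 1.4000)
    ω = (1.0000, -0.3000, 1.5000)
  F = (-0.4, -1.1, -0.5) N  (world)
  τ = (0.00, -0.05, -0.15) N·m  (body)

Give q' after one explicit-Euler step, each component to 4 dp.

q' = (0.0184, -0.6854, 0.7278, -0.0099)

2q̇ = q⊗(0,ω) = (0.9192391, 1.0606605, 1.0606605, -0.4949749)
updated quaternion q' = (0.0184, -0.6854, 0.7278, -0.0099)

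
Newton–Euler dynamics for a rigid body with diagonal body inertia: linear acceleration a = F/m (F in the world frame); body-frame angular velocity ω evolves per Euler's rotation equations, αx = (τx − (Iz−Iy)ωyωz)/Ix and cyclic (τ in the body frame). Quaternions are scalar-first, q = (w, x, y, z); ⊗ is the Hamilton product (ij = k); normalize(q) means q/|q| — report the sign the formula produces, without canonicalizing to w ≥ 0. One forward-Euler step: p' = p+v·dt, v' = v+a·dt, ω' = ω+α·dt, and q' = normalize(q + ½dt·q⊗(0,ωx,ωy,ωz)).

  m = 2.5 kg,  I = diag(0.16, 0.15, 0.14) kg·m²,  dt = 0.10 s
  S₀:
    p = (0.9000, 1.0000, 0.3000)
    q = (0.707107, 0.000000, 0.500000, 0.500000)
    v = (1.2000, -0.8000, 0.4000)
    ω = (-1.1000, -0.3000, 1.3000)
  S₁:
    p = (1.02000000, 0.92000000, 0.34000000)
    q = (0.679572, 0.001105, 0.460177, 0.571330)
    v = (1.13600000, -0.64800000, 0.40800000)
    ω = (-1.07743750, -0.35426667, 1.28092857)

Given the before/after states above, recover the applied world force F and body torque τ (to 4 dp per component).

ω₁ − ω₀ = (0.02256250, -0.05426667, -0.01907143)
precession coupling = (0.0039, -0.0286, -0.0033)
applied torque τ = (0.0400, -0.1100, -0.0300)
v₁ − v₀ = (-0.06400000, 0.15200000, 0.00800000)
applied force F = (-1.6000, 3.8000, 0.2000)

F = (-1.6000, 3.8000, 0.2000)
τ = (0.0400, -0.1100, -0.0300)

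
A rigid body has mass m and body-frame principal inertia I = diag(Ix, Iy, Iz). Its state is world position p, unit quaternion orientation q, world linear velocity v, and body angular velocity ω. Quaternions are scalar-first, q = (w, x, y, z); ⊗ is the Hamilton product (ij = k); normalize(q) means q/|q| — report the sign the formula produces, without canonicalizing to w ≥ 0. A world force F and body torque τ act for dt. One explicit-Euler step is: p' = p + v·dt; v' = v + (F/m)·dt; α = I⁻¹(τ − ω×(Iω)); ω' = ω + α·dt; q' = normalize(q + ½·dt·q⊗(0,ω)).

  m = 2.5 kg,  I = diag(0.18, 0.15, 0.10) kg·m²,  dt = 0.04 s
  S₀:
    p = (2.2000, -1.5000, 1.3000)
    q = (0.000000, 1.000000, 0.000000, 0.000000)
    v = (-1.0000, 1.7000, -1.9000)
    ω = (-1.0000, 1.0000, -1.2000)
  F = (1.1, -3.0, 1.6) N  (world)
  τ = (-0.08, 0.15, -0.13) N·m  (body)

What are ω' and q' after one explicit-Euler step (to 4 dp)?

(τ − ω×Iω)/I = (-0.7778, 0.3600, -1.6000)
ω' = ω + α·dt = (-1.0311, 1.0144, -1.2640)
Hamilton product q⊗(0,ω) = (1.0000000, 0.0000000, 1.2000000, 1.0000000)
updated quaternion q' = (0.0200, 0.9993, 0.0240, 0.0200)

ω' = (-1.0311, 1.0144, -1.2640)
q' = (0.0200, 0.9993, 0.0240, 0.0200)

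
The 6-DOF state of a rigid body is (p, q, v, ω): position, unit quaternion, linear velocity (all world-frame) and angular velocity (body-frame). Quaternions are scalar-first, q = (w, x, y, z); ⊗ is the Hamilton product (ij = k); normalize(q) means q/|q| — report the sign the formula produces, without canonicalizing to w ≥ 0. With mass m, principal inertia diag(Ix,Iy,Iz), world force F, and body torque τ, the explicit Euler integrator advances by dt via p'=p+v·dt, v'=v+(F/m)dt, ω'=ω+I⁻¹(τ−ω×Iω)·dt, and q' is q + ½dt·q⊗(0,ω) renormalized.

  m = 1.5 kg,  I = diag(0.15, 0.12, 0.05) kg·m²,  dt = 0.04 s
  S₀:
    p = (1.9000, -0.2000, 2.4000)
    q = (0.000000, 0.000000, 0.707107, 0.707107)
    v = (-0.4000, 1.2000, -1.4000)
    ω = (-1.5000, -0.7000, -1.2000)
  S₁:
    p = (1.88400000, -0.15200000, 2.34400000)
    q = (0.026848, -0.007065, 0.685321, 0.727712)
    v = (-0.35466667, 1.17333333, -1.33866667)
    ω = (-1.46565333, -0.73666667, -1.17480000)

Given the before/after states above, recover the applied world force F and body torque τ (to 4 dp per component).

F = (1.7000, -1.0000, 2.3000)
τ = (0.0700, 0.0700, 0.0000)

ω₁ − ω₀ = (0.03434667, -0.03666667, 0.02520000)
ω₀×(Iω₀) = (-0.0588, 0.1800, -0.0315)
applied torque τ = (0.0700, 0.0700, 0.0000)
velocity change Δv = (0.04533333, -0.02666667, 0.06133333)
m·(v₁−v₀)/dt = (1.7000, -1.0000, 2.3000)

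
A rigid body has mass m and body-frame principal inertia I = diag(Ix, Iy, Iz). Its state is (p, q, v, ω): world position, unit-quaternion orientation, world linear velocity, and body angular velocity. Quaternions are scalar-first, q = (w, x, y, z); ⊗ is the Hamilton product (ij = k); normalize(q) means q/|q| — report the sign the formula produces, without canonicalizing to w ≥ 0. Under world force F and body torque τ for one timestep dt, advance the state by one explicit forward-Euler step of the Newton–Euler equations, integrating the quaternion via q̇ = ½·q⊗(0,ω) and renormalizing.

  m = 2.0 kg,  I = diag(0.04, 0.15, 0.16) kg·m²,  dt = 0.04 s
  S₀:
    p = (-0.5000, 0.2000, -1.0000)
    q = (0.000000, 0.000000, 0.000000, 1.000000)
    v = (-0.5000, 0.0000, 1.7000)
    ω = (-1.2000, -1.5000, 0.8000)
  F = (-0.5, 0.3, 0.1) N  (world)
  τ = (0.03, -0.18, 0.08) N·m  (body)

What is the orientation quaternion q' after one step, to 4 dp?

q⊗(0,ω) = (-0.8000000, 1.5000000, -1.2000000, 0.0000000)
q + ½dt·q⊗(0,ω), renormalized = (-0.0160, 0.0300, -0.0240, 0.9991)

q' = (-0.0160, 0.0300, -0.0240, 0.9991)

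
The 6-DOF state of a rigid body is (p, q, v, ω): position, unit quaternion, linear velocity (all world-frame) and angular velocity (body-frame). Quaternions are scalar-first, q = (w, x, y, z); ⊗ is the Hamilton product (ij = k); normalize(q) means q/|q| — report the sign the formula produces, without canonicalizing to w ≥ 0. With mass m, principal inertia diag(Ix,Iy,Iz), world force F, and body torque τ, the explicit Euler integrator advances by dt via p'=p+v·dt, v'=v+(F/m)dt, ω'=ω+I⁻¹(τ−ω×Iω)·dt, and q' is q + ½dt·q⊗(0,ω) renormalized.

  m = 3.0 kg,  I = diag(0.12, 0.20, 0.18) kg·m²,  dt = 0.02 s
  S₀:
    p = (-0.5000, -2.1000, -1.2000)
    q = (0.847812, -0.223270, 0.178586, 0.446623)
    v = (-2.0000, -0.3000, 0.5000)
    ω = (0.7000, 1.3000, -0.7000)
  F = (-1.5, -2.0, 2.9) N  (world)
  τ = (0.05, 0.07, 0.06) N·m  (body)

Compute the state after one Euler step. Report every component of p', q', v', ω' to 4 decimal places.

p' = (-0.5400, -2.1060, -1.1900)
q' = (0.8501, -0.2244, 0.1911, 0.4365)
v' = (-2.0100, -0.3133, 0.5193)
ω' = (0.7053, 1.3041, -0.7014)

(τ − ω×Iω)/I = (0.2650, 0.2030, -0.0711)
ω' = ω + α·dt = (0.7053, 1.3041, -0.7014)
2q̇ = q⊗(0,ω) = (0.2367633, -0.1121517, 1.2585027, -1.0087296)
q' = normalize(q + ½dt·q⊗(0,ω)) = (0.8501, -0.2244, 0.1911, 0.4365)
p' = p + v·dt = (-0.5400, -2.1060, -1.1900)
new velocity v' = (-2.0100, -0.3133, 0.5193)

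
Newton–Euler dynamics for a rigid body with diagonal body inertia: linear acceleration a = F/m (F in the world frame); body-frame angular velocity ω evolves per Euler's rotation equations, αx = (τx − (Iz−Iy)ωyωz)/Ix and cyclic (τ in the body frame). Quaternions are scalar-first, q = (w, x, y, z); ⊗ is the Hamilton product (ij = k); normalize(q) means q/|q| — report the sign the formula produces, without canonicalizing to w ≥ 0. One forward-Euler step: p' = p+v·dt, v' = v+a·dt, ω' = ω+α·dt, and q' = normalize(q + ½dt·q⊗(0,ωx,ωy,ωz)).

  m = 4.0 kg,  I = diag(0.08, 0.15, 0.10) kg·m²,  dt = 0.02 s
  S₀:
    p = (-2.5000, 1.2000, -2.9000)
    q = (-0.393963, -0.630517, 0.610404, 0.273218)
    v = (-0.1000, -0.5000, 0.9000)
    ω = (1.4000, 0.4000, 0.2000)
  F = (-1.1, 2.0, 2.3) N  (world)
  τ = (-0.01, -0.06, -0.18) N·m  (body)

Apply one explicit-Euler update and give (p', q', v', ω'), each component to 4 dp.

p' = (-2.5020, 1.1900, -2.8820)
q' = (-0.3881, -0.6358, 0.6138, 0.2613)
v' = (-0.1055, -0.4900, 0.9115)
ω' = (1.3985, 0.3927, 0.1562)

a = F/m = (-0.2750, 0.5000, 0.5750)
p' = p + v·dt = (-2.5020, 1.1900, -2.8820)
v + (F/m)dt = (-0.1055, -0.4900, 0.9115)
ω×(Iω) gyroscopic = (-0.0040, -0.0056, 0.0392)
α = I⁻¹(τ − ω×Iω) = (-0.0750, -0.3627, -2.1920)
ω' = ω + α·dt = (1.3985, 0.3927, 0.1562)
2q̇ = q⊗(0,ω) = (0.5839186, -0.5387546, 0.3510234, -1.1855650)
updated quaternion q' = (-0.3881, -0.6358, 0.6138, 0.2613)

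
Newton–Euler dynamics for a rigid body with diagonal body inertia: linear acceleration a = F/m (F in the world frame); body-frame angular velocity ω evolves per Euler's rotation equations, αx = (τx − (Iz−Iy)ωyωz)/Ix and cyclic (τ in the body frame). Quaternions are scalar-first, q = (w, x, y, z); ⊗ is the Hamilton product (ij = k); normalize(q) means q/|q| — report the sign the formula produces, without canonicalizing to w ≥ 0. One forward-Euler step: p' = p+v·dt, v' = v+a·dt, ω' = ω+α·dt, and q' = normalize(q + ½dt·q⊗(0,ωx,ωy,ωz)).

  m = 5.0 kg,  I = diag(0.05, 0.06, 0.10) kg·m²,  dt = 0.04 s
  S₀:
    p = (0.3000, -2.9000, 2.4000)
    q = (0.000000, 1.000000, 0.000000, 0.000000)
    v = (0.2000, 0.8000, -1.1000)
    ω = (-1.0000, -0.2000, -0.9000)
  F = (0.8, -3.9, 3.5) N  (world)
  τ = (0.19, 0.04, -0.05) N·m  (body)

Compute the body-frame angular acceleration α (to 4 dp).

α = (3.6560, 1.4167, -0.5200)

gyro term ω×Iω = (0.0072, -0.0450, 0.0020)
α = I⁻¹(τ − ω×Iω) = (3.6560, 1.4167, -0.5200)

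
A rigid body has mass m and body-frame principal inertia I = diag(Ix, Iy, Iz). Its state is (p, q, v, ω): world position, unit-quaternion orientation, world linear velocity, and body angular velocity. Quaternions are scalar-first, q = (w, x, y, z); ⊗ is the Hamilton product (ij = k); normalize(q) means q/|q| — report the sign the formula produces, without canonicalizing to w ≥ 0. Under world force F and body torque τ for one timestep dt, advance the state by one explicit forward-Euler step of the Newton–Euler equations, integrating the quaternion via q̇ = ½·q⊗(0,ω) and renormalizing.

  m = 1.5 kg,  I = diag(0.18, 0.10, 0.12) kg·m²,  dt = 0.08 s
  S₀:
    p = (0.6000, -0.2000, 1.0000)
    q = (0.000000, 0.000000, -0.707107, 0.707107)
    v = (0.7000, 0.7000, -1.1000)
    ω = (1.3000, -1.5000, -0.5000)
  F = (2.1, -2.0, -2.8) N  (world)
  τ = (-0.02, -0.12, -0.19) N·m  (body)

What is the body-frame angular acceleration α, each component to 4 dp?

ω×(Iω) gyroscopic = (0.0150, -0.0390, 0.1560)
(τ − ω×Iω)/I = (-0.1944, -0.8100, -2.8833)

α = (-0.1944, -0.8100, -2.8833)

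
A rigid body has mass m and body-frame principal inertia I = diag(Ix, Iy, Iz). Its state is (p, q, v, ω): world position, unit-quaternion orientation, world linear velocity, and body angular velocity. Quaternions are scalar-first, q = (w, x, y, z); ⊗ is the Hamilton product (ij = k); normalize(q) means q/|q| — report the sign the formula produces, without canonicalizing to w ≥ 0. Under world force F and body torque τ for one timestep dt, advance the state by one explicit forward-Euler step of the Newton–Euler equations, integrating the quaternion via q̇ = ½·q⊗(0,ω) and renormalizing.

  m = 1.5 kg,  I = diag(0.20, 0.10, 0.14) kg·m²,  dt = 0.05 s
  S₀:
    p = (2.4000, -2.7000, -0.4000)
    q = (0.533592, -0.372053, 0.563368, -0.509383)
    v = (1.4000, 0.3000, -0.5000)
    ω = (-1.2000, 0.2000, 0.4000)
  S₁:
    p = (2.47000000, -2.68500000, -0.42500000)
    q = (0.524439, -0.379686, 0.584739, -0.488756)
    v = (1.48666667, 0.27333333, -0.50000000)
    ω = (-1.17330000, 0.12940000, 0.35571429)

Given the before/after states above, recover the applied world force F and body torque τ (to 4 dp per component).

rate change Δω = (0.02670000, -0.07060000, -0.04428571)
τ = I·(Δω/dt) + ω₀×(Iω₀) = (0.1100, -0.1700, -0.1000)
v₁ − v₀ = (0.08666667, -0.02666667, 0.00000000)
m·(v₁−v₀)/dt = (2.6000, -0.8000, 0.0000)

F = (2.6000, -0.8000, 0.0000)
τ = (0.1100, -0.1700, -0.1000)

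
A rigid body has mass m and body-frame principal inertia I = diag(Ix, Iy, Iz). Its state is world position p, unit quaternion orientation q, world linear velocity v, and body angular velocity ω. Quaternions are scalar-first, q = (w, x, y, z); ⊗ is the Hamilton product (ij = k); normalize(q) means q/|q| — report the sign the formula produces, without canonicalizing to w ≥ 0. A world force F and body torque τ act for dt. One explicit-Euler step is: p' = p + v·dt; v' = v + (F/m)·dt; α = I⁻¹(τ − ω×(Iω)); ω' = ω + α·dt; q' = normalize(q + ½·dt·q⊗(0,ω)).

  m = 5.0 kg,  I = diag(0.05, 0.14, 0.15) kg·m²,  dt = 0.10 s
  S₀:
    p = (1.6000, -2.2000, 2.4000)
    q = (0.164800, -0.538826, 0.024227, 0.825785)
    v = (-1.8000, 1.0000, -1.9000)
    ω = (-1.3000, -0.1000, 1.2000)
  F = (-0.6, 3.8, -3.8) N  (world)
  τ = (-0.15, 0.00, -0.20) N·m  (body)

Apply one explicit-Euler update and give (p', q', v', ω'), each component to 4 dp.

p' = (1.4200, -2.1000, 2.2100)
q' = (0.0800, -0.5418, 0.0020, 0.8367)
v' = (-1.8120, 1.0760, -1.9760)
ω' = (-1.5976, -0.2114, 1.0589)

a = F/m = (-0.1200, 0.7600, -0.7600)
new position p' = (1.4200, -2.1000, 2.2100)
new velocity v' = (-1.8120, 1.0760, -1.9760)
ω×(Iω) gyroscopic = (-0.0012, 0.1560, 0.0117)
angular accel α = (-2.9760, -1.1143, -1.4113)
ω + α·dt = (-1.5976, -0.2114, 1.0589)
2q̇ = q⊗(0,ω) = (-1.6889931, -0.1025891, -0.4434093, 0.2831377)
q' = normalize(q + ½dt·q⊗(0,ω)) = (0.0800, -0.5418, 0.0020, 0.8367)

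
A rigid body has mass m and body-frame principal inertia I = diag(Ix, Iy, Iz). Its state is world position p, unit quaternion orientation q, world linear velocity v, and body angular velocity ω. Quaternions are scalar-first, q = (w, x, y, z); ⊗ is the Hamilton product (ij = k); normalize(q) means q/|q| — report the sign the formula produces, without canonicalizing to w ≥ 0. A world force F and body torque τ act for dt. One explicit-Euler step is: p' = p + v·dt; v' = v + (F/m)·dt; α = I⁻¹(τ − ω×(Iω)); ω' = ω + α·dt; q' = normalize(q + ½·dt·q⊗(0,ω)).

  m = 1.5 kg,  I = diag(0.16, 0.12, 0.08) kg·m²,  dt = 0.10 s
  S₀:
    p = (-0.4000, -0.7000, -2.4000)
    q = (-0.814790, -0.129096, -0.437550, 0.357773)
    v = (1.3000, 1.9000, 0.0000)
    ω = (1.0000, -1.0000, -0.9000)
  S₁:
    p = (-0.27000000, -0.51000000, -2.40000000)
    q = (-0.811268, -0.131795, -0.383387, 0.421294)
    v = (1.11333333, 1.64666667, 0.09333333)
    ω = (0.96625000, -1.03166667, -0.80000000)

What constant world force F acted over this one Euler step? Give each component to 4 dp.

F = (-2.8000, -3.8000, 1.4000)

velocity change Δv = (-0.18666667, -0.25333333, 0.09333333)
F = m·Δv/dt = (-2.8000, -3.8000, 1.4000)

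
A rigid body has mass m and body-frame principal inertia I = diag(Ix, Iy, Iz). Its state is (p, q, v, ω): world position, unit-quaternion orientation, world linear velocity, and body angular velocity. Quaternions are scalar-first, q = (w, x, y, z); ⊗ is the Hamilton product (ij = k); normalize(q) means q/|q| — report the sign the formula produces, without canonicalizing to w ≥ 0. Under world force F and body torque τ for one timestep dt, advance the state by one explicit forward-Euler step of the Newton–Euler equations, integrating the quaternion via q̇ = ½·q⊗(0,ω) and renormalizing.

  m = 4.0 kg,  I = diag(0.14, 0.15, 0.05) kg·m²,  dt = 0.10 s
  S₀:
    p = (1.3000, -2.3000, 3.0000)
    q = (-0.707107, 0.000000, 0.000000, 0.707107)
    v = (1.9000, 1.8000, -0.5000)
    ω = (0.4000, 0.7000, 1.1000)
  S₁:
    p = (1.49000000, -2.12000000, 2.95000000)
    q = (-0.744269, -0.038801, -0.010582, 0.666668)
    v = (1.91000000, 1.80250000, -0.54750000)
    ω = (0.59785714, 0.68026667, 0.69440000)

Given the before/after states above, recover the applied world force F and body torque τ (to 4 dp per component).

F = (0.4000, 0.1000, -1.9000)
τ = (0.2000, 0.0100, -0.2000)

Δω = ω₁−ω₀ = (0.19785714, -0.01973333, -0.40560000)
precession coupling = (-0.0770, 0.0396, 0.0028)
applied torque τ = (0.2000, 0.0100, -0.2000)
v₁ − v₀ = (0.01000000, 0.00250000, -0.04750000)
F = m·Δv/dt = (0.4000, 0.1000, -1.9000)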